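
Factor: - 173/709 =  - 173^1*709^( - 1)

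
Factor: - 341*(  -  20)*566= 2^3*5^1*11^1 *31^1*283^1 = 3860120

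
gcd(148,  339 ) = 1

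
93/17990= 93/17990 = 0.01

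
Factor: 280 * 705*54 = 10659600 = 2^4*3^4*5^2*7^1*47^1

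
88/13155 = 88/13155= 0.01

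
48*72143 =3462864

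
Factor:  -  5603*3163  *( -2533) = 44890558037 = 13^1 * 17^1 * 149^1*431^1*3163^1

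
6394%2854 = 686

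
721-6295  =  -5574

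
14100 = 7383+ 6717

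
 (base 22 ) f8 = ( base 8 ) 522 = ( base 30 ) B8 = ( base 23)EG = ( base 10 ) 338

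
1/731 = 1/731=0.00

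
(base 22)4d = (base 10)101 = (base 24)45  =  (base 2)1100101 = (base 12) 85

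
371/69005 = 371/69005  =  0.01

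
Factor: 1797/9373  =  3^1*7^(-1) * 13^( - 1 ) * 103^(-1)*599^1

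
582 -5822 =-5240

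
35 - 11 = 24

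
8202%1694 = 1426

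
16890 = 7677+9213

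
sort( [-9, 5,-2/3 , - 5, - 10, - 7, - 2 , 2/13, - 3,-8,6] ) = [-10, - 9 ,  -  8, -7, - 5, - 3,  -  2, - 2/3, 2/13,5 , 6]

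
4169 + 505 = 4674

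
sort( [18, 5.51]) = [5.51,18]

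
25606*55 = 1408330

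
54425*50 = 2721250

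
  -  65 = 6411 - 6476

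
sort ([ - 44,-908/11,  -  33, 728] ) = [-908/11,-44,  -  33, 728 ]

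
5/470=1/94= 0.01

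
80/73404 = 20/18351 =0.00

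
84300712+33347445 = 117648157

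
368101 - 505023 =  - 136922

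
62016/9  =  20672/3 = 6890.67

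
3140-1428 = 1712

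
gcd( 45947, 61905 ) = 1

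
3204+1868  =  5072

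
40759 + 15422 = 56181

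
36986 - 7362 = 29624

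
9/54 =1/6 = 0.17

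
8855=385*23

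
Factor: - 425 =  - 5^2*17^1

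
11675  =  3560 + 8115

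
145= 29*5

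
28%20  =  8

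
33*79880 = 2636040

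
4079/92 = 4079/92 = 44.34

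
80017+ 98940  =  178957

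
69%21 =6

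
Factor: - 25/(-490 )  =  2^ ( -1 )* 5^1*7^( - 2 )  =  5/98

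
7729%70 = 29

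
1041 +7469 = 8510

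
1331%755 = 576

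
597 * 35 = 20895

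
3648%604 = 24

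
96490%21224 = 11594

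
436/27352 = 109/6838 = 0.02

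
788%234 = 86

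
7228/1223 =5 + 1113/1223  =  5.91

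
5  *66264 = 331320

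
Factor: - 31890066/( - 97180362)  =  3^( - 1)*13^1*107^1*3821^1 * 5398909^(-1)=5315011/16196727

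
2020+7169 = 9189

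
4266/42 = 711/7 = 101.57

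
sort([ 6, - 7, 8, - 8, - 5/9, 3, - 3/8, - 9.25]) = [-9.25, - 8, - 7, - 5/9, - 3/8,3,6,  8 ] 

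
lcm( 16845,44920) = 134760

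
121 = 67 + 54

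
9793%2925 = 1018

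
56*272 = 15232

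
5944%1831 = 451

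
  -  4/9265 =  - 1+9261/9265 = - 0.00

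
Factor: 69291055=5^1*257^1*53923^1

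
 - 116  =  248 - 364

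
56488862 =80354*703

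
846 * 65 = 54990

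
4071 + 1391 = 5462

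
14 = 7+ 7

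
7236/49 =7236/49 =147.67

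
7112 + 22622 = 29734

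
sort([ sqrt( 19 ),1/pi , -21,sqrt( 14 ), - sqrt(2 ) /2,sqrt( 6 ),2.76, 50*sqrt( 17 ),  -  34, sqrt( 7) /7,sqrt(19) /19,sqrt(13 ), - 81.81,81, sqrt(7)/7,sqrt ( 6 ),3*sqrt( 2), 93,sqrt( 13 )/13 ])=[- 81.81,-34, - 21,-sqrt( 2)/2,sqrt (19)/19,sqrt( 13 )/13,1/pi,  sqrt(7 ) /7,sqrt( 7 )/7, sqrt( 6 ),sqrt( 6), 2.76, sqrt( 13 ) , sqrt( 14),3*sqrt( 2 ),sqrt( 19), 81,  93,50*sqrt( 17 )]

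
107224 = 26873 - -80351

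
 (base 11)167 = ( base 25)7J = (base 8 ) 302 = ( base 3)21012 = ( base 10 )194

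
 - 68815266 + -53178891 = -121994157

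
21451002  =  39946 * 537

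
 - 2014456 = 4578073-6592529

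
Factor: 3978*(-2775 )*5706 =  - 62988248700 = - 2^2 * 3^5*5^2* 13^1 * 17^1*37^1 * 317^1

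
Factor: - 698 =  - 2^1*349^1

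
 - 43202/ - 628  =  68+249/314 = 68.79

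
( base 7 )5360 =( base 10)1904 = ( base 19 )554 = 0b11101110000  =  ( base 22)3KC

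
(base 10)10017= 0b10011100100001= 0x2721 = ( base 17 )20b4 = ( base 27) dk0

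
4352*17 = 73984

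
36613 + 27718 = 64331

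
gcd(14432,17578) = 22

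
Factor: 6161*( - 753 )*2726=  - 2^1*3^1*29^1*47^1*61^1*101^1*251^1=-12646549158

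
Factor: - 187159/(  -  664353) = 3^(-2) * 7^1* 97^(-1)  *  761^(  -  1 ) * 26737^1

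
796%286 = 224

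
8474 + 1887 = 10361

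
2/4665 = 2/4665 = 0.00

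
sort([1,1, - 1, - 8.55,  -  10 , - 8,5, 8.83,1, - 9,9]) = [ - 10, - 9,-8.55,-8, - 1,1,1,1,5,8.83,9 ]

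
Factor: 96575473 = 977^1*98849^1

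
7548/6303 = 1 + 415/2101=1.20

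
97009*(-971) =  - 94195739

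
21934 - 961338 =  - 939404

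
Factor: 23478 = 2^1*3^1*7^1*13^1*43^1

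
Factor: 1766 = 2^1*883^1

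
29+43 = 72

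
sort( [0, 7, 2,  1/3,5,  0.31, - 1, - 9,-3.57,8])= [  -  9 ,  -  3.57, - 1, 0, 0.31, 1/3,2,5, 7,8] 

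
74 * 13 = 962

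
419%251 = 168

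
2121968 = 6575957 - 4453989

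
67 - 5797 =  - 5730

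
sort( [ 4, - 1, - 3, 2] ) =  [- 3, - 1,  2, 4 ] 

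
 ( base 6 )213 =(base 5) 311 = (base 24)39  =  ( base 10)81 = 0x51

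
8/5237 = 8/5237 = 0.00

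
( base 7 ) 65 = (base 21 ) 25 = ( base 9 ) 52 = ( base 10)47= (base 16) 2f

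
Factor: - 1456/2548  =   - 2^2*7^( - 1) = - 4/7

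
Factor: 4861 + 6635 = 11496 = 2^3*3^1 * 479^1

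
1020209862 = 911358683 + 108851179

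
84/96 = 7/8 = 0.88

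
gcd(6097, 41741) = 469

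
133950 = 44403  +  89547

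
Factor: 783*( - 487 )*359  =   - 3^3  *  29^1*359^1*487^1= -136894239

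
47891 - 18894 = 28997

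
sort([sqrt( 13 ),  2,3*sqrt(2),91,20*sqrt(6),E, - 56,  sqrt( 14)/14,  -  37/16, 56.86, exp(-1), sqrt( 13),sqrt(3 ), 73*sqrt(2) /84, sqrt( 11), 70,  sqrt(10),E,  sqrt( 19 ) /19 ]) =[ - 56, - 37/16, sqrt( 19) /19,sqrt( 14 ) /14, exp( - 1),  73*sqrt(2) /84 , sqrt( 3),  2,E, E, sqrt(10 ) , sqrt( 11 ), sqrt(13 ), sqrt( 13 ), 3*sqrt( 2 ) , 20*sqrt( 6),56.86,70 , 91] 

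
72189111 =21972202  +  50216909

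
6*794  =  4764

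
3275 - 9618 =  - 6343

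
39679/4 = 9919 + 3/4 = 9919.75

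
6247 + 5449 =11696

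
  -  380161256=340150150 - 720311406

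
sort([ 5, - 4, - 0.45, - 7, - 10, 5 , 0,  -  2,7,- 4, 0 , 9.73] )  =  [ - 10, - 7, - 4, - 4,-2,-0.45 , 0, 0, 5, 5,  7,  9.73]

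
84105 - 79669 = 4436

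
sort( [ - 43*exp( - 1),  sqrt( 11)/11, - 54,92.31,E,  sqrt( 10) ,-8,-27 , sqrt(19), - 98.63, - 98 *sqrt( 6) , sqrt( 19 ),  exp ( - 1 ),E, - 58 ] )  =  [ - 98*sqrt(6 )  ,-98.63 ,-58, - 54, - 27,-43*exp ( - 1), -8,sqrt( 11)/11,exp (-1), E, E,sqrt( 10),sqrt (19) , sqrt( 19), 92.31 ]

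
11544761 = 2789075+8755686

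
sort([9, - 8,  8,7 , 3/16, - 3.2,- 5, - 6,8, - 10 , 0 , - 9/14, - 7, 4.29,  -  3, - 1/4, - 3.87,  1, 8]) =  [-10 ,  -  8, - 7, - 6 , - 5 , - 3.87, - 3.2, - 3, - 9/14,-1/4 , 0, 3/16,1, 4.29 , 7,8,8 , 8, 9]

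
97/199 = 97/199 = 0.49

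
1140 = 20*57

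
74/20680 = 37/10340  =  0.00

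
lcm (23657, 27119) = 1111879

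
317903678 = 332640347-14736669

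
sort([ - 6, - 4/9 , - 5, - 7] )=[ - 7,  -  6, - 5, - 4/9 ] 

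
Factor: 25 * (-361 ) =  - 5^2 * 19^2 = -9025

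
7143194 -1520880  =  5622314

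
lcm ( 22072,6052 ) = 375224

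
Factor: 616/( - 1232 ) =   -  1/2 = -  2^( - 1)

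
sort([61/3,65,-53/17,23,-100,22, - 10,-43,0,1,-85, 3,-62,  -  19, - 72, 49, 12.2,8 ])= [-100, - 85,-72,-62, - 43,-19, - 10 ,-53/17, 0,1,  3, 8,12.2, 61/3,22, 23,49,65]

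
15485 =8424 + 7061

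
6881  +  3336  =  10217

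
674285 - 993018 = -318733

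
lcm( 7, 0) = 0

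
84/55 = 1+29/55= 1.53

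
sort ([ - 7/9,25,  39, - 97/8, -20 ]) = [-20,-97/8, - 7/9, 25,  39] 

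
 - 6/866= -3/433= - 0.01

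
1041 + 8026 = 9067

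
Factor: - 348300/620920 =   -  405/722 = -2^( - 1)*3^4*5^1*19^(  -  2 ) 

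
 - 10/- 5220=1/522 = 0.00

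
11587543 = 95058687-83471144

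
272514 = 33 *8258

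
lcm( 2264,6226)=24904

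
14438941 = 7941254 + 6497687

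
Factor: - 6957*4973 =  - 34597161  =  -3^2*773^1 * 4973^1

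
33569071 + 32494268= 66063339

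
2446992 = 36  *67972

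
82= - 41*( - 2)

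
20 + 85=105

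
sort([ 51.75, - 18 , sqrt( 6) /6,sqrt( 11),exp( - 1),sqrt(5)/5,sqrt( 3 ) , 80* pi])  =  [ - 18,exp( - 1 ), sqrt( 6)/6,sqrt( 5 ) /5,  sqrt( 3 ) , sqrt(11 ),51.75,80 * pi]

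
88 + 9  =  97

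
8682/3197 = 2 + 2288/3197=2.72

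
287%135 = 17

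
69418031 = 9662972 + 59755059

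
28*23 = 644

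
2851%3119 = 2851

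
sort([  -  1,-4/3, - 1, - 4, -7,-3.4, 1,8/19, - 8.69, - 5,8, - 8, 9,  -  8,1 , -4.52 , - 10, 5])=[ - 10,  -  8.69, - 8, - 8, -7, - 5, - 4.52, - 4, - 3.4, - 4/3 , - 1, - 1 , 8/19, 1, 1,  5,  8,9]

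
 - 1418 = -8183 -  - 6765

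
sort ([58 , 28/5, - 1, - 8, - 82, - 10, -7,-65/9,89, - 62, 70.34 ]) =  [ - 82, - 62,- 10, - 8, - 65/9, - 7,  -  1, 28/5, 58, 70.34, 89]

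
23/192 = 23/192=0.12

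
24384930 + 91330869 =115715799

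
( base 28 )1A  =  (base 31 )17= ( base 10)38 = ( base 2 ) 100110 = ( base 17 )24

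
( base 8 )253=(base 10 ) 171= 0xab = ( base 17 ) a1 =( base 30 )5L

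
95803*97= 9292891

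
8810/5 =1762 = 1762.00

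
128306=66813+61493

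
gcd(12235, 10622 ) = 1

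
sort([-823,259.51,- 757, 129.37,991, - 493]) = [ - 823,-757, -493, 129.37, 259.51  ,  991]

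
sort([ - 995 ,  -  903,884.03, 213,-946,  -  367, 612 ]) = [ - 995,-946, - 903,  -  367,213,612,884.03]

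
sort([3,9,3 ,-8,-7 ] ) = [  -  8,  -  7 , 3,3,9]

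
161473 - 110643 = 50830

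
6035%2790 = 455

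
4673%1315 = 728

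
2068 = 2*1034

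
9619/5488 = 1 + 4131/5488 = 1.75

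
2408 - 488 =1920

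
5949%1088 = 509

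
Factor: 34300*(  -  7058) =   -  2^3*5^2  *  7^3*3529^1= -242089400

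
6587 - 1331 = 5256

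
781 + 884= 1665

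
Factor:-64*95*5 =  - 30400 = -2^6*5^2*19^1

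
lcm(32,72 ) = 288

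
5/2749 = 5/2749 = 0.00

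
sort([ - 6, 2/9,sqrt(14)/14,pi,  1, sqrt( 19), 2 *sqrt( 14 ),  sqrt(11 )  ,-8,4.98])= [ - 8, - 6 , 2/9, sqrt( 14)/14, 1, pi,  sqrt (11),sqrt( 19) , 4.98, 2 * sqrt(14) ] 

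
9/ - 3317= -1 + 3308/3317= - 0.00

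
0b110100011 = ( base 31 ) dg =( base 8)643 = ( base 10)419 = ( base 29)ed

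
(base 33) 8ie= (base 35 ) 7la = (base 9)13705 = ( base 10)9320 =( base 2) 10010001101000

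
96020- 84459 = 11561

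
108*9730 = 1050840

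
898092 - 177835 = 720257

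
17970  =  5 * 3594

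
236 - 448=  - 212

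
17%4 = 1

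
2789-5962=-3173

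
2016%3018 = 2016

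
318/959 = 318/959 = 0.33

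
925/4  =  925/4  =  231.25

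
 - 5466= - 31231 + 25765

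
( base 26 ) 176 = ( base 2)1101100000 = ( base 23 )1ED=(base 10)864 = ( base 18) 2C0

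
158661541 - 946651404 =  - 787989863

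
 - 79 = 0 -79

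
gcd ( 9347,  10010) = 13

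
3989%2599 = 1390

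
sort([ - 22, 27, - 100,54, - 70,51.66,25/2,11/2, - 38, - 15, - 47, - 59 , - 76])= [ - 100, - 76 ,-70, - 59,-47, - 38, - 22, - 15, 11/2, 25/2,27,51.66, 54]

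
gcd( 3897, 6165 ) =9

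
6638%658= 58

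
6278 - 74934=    - 68656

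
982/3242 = 491/1621 = 0.30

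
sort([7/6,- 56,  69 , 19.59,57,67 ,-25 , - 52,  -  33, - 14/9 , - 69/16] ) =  [ - 56,  -  52,-33 ,-25, - 69/16,-14/9,7/6,19.59, 57, 67, 69 ] 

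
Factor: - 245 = -5^1*7^2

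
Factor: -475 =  - 5^2*19^1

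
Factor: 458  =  2^1 * 229^1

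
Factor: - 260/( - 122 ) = 130/61 = 2^1*5^1*13^1*61^( - 1) 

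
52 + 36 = 88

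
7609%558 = 355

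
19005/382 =19005/382 = 49.75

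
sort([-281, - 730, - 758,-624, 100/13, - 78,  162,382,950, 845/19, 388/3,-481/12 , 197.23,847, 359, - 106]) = [ - 758,- 730, - 624, - 281, - 106, - 78, - 481/12,  100/13,  845/19, 388/3, 162,197.23, 359, 382, 847, 950]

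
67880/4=16970   =  16970.00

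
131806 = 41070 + 90736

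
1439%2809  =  1439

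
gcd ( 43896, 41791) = 1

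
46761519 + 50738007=97499526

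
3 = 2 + 1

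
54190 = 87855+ - 33665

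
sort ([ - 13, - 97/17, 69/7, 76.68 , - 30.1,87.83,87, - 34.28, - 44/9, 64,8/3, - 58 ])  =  [ - 58,  -  34.28, - 30.1, - 13,  -  97/17, - 44/9, 8/3, 69/7, 64,76.68,87, 87.83]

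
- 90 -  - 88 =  -2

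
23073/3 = 7691 = 7691.00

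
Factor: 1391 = 13^1*107^1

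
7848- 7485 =363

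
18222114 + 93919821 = 112141935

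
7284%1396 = 304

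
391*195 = 76245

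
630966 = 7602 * 83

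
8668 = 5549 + 3119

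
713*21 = 14973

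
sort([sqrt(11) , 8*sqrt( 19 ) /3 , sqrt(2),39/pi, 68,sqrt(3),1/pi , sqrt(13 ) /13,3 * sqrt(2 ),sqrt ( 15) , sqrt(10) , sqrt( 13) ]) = [sqrt(13 ) /13 , 1/pi , sqrt( 2) , sqrt(3),sqrt(10 ),sqrt (11), sqrt(13), sqrt( 15),  3*sqrt(2),8*sqrt(19)/3,39/pi,68]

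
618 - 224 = 394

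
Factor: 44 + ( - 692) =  - 2^3*3^4 = - 648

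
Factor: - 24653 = - 89^1*277^1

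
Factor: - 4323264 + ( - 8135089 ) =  - 239^1 * 52127^1= - 12458353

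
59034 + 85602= 144636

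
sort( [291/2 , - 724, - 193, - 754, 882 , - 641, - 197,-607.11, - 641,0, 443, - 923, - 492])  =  [ - 923, - 754, - 724,-641, - 641, - 607.11,  -  492, - 197 , - 193,0, 291/2,  443,882 ]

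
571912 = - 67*( - 8536)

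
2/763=2/763  =  0.00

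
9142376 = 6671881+2470495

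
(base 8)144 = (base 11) 91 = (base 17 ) 5F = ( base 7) 202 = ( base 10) 100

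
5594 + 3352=8946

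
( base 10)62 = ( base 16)3E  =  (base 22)2i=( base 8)76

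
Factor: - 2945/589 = - 5 = -5^1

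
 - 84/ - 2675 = 84/2675 = 0.03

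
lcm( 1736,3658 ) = 102424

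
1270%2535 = 1270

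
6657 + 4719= 11376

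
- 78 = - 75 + - 3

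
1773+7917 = 9690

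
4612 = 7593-2981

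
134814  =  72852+61962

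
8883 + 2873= 11756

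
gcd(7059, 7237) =1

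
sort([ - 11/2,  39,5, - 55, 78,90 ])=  [ -55, - 11/2, 5 , 39, 78,  90 ] 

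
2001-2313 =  - 312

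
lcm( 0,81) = 0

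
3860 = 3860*1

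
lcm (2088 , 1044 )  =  2088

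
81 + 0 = 81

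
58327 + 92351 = 150678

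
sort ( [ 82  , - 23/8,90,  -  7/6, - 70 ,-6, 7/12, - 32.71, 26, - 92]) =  [ - 92, - 70, - 32.71, - 6, - 23/8, - 7/6,7/12,26, 82,90]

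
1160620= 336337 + 824283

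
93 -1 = 92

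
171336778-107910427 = 63426351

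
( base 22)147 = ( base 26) M7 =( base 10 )579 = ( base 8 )1103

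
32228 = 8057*4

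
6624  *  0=0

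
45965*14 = 643510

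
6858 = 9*762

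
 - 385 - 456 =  - 841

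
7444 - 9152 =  - 1708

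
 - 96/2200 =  - 1+263/275 = - 0.04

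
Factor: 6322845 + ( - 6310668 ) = 3^3*11^1 * 41^1=12177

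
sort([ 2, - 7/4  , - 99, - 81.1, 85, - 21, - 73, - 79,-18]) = [ - 99,- 81.1,-79, - 73,-21, - 18, - 7/4, 2,85 ]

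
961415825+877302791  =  1838718616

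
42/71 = 42/71 = 0.59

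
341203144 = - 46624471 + 387827615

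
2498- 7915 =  - 5417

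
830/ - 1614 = -415/807 = - 0.51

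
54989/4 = 13747 + 1/4=13747.25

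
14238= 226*63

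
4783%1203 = 1174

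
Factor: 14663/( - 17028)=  -2^(-2) * 3^( - 2)*31^1 = - 31/36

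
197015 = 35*5629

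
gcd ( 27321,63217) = 7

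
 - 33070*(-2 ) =66140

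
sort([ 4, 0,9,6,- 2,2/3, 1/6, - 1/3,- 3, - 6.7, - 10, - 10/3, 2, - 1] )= [ - 10,  -  6.7, - 10/3,  -  3,-2, - 1,-1/3,0,  1/6, 2/3, 2,4, 6 , 9]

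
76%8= 4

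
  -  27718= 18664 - 46382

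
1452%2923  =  1452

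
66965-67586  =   - 621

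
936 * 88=82368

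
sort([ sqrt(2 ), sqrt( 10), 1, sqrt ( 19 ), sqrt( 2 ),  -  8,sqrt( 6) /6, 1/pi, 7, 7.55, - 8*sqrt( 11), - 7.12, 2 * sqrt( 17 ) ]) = [ -8*sqrt(11), -8, - 7.12 , 1/pi, sqrt( 6 ) /6,1, sqrt( 2), sqrt( 2), sqrt (10),sqrt( 19),7 , 7.55, 2 * sqrt( 17)] 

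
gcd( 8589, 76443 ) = 3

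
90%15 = 0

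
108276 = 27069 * 4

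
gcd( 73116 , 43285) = 1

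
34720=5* 6944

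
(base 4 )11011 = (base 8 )505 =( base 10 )325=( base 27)C1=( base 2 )101000101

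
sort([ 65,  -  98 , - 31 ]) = [-98, -31, 65] 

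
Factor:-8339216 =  - 2^4*521201^1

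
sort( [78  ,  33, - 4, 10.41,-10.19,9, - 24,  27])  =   [ - 24,-10.19, - 4,9, 10.41, 27, 33,78]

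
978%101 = 69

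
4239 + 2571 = 6810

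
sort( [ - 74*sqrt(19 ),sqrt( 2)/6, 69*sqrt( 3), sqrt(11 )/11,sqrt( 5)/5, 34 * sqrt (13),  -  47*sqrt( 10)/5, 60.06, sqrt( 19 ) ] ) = [  -  74*sqrt( 19 ), - 47 * sqrt(10 ) /5 , sqrt(2 ) /6, sqrt(11 )/11, sqrt(5)/5, sqrt (19),60.06, 69*sqrt ( 3 ), 34 * sqrt( 13) ]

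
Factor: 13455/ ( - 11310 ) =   -  69/58 = -2^(-1) *3^1*23^1*29^( - 1 ) 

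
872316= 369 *2364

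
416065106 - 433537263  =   - 17472157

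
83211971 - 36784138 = 46427833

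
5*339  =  1695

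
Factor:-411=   -  3^1*137^1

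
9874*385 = 3801490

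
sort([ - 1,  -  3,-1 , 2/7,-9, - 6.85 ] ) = [ - 9 ,-6.85,-3 , - 1,-1,2/7 ] 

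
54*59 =3186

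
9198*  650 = 5978700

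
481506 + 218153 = 699659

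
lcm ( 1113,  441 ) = 23373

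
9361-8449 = 912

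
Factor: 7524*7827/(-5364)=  - 3^1*11^1*19^1*149^(-1 )*2609^1  =  - 1635843/149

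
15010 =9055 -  - 5955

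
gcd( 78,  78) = 78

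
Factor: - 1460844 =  - 2^2*3^2*7^1*11^1*17^1*31^1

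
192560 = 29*6640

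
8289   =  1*8289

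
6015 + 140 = 6155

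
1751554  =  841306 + 910248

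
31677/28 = 31677/28 = 1131.32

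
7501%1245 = 31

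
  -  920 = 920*( - 1)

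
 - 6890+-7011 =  - 13901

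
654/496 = 327/248 =1.32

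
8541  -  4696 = 3845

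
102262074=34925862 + 67336212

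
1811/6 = 301 + 5/6 = 301.83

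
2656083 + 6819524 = 9475607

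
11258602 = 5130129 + 6128473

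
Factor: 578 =2^1*17^2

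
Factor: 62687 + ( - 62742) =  - 5^1*11^1=- 55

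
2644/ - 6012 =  - 1  +  842/1503 = - 0.44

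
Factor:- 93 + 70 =-23=- 23^1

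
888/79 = 11+ 19/79 = 11.24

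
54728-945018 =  - 890290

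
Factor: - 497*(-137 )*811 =7^1 *71^1*137^1*811^1 = 55220179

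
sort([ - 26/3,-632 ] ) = [ - 632,-26/3]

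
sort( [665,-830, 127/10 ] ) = [ - 830,127/10,665 ] 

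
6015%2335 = 1345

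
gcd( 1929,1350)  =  3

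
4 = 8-4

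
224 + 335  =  559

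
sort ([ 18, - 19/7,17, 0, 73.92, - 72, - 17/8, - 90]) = [-90,-72, - 19/7 , - 17/8, 0, 17, 18, 73.92]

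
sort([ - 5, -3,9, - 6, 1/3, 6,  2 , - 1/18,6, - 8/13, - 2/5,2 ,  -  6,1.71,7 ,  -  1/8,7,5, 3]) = [ - 6, - 6, -5, - 3 ,-8/13 , - 2/5, - 1/8, - 1/18, 1/3,1.71,2,  2,3, 5 , 6,6, 7, 7,9]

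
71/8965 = 71/8965 = 0.01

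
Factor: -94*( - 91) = 8554 = 2^1*7^1*13^1 * 47^1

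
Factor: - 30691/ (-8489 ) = 13^( - 1)*47^1 = 47/13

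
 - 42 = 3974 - 4016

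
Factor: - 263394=-2^1*3^2*14633^1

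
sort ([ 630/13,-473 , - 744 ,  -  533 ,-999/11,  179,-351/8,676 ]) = [ - 744, - 533, - 473,-999/11, - 351/8,  630/13, 179, 676] 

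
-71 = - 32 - 39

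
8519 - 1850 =6669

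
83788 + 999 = 84787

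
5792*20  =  115840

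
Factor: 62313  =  3^1*20771^1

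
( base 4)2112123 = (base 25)fa2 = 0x259b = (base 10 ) 9627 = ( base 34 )8B5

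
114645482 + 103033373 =217678855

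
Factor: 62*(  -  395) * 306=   -2^2*3^2*5^1*17^1*31^1*79^1 = - 7493940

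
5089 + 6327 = 11416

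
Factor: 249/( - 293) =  - 3^1*83^1*293^(-1 )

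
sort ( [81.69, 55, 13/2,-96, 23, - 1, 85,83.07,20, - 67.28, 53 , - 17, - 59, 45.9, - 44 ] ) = [-96,  -  67.28,-59, -44, - 17, - 1,13/2,20, 23, 45.9,53,55, 81.69,83.07,85] 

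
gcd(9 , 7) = 1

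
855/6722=855/6722 = 0.13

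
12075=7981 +4094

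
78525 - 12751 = 65774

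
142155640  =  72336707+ 69818933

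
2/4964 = 1/2482 = 0.00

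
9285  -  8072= 1213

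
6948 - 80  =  6868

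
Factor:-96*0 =0^1 = 0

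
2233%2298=2233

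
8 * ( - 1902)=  - 15216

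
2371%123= 34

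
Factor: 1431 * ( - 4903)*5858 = - 2^1 *3^3* 29^1 *53^1*101^1  *  4903^1 = - 41100858594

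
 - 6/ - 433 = 6/433= 0.01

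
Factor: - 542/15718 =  -29^ ( - 1 ) = - 1/29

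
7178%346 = 258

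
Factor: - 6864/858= - 2^3= - 8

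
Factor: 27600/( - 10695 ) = - 2^4*5^1*31^( - 1) = - 80/31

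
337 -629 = -292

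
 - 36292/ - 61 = 36292/61 = 594.95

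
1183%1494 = 1183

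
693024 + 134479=827503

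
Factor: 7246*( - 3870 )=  - 2^2*3^2 *5^1*43^1*3623^1 = -28042020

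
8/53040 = 1/6630=0.00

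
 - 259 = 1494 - 1753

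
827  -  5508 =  -4681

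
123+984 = 1107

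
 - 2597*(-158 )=410326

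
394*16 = 6304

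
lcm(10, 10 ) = 10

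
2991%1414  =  163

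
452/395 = 1 +57/395 = 1.14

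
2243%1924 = 319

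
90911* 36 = 3272796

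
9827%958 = 247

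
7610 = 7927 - 317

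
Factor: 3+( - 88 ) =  - 5^1 * 17^1 = - 85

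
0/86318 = 0= 0.00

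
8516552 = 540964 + 7975588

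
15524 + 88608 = 104132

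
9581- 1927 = 7654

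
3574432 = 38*94064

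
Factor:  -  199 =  - 199^1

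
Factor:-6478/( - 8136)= 2^ (-2)*3^( -2)*41^1*79^1*113^ (-1 ) = 3239/4068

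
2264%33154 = 2264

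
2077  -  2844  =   - 767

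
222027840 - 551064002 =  - 329036162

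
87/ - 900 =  - 1+271/300 = - 0.10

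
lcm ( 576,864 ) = 1728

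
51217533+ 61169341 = 112386874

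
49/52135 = 49/52135  =  0.00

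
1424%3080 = 1424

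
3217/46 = 3217/46 = 69.93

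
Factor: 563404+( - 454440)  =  108964 = 2^2*27241^1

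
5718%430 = 128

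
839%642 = 197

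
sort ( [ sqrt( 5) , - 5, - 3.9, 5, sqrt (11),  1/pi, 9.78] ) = [  -  5,-3.9,1/pi, sqrt( 5), sqrt( 11), 5, 9.78]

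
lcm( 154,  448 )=4928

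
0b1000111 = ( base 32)27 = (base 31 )29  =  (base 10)71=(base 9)78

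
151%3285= 151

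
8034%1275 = 384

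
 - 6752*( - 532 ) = 3592064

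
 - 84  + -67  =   - 151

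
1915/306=1915/306 = 6.26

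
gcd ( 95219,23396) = 1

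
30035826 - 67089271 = -37053445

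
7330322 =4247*1726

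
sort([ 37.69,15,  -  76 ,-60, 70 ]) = [ - 76, - 60, 15 , 37.69, 70]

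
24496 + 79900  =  104396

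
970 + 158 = 1128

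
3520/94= 37+21/47 = 37.45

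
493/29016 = 493/29016 = 0.02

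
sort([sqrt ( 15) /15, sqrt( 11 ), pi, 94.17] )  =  [sqrt(15)/15, pi, sqrt(11), 94.17 ]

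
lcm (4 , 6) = 12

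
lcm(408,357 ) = 2856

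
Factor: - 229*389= - 229^1*389^1 = - 89081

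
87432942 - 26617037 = 60815905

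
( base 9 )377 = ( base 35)8X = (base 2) 100111001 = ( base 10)313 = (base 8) 471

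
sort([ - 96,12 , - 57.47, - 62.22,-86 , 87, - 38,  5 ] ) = [-96,-86, - 62.22, - 57.47, - 38, 5, 12,87] 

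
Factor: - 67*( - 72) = 2^3*3^2 * 67^1 = 4824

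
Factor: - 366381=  - 3^2* 40709^1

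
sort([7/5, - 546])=[-546,7/5]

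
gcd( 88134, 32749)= 1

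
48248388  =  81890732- 33642344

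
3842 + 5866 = 9708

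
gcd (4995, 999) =999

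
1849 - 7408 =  - 5559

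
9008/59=152 + 40/59 = 152.68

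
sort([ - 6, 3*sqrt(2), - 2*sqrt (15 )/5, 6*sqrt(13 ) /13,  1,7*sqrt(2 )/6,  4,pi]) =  [ - 6, - 2*sqrt ( 15 )/5,1, 7*sqrt(2)/6, 6*sqrt(13 ) /13,  pi , 4, 3*sqrt ( 2 )]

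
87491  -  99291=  - 11800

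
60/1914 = 10/319 = 0.03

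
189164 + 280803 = 469967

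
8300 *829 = 6880700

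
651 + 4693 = 5344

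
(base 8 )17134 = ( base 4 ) 1321130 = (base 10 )7772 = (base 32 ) 7IS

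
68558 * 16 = 1096928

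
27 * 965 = 26055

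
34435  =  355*97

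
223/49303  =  223/49303 = 0.00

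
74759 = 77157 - 2398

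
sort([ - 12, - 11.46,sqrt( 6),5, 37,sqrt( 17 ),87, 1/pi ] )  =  [ - 12,-11.46,  1/pi,  sqrt(6),sqrt (17),5, 37, 87]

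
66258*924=61222392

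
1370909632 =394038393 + 976871239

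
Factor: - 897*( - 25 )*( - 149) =-3341325 =- 3^1*5^2*13^1*23^1 * 149^1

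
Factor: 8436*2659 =2^2*3^1*19^1*37^1* 2659^1= 22431324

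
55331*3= 165993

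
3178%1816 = 1362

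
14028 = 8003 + 6025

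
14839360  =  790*18784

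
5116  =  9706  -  4590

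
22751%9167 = 4417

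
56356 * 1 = 56356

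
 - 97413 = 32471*( - 3 ) 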